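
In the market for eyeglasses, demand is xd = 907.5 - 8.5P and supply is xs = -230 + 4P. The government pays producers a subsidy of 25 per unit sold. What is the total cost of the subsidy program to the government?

Government cost = 5050

Pre-subsidy: 907.5 - 8.5P = -230 + 4P gives P* = 91, x* = 134.
With the subsidy, sellers receive Ps = Pb + 25 for each unit, where Pb is the price buyers pay.
Supply in terms of Pb becomes xs = -230 + 4(Pb + 25) = -130 + 4Pb. Setting this equal to demand: 907.5 - 8.5Pb = -130 + 4Pb, so Pb = 83.
Sellers receive Ps = 83 + 25 = 108; x' = 907.5 − 8.5·83 = 202.
Government outlay = subsidy × quantity = 25 × 202 = 5050.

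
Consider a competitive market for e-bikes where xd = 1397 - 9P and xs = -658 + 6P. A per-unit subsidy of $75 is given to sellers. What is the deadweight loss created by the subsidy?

Deadweight loss = $10125

Pre-subsidy: 1397 - 9P = -658 + 6P gives P* = 137, x* = 164.
With the subsidy, sellers receive Ps = Pb + 75 for each unit, where Pb is the price buyers pay.
Supply in terms of Pb becomes xs = -658 + 6(Pb + 75) = -208 + 6Pb. Setting this equal to demand: 1397 - 9Pb = -208 + 6Pb, so Pb = 107.
Sellers receive Ps = 107 + 75 = 182; x' = 1397 − 9·107 = 434.
The subsidy expands output by 434 − 164 = 270 past the efficient level; on those units the gap between marginal cost and willingness to pay runs from 0 up to 75.
DWL = ½ × 75 × 270 = 10125.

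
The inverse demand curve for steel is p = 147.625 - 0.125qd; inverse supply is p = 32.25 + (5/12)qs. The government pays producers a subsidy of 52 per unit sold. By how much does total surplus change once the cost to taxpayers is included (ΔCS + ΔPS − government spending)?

Pre-subsidy: 147.625 - 0.125q = 32.25 + (5/12)q gives q* = 213 and p* = 121.
With the subsidy, sellers receive ps = pb + 52 for each unit, where pb is the price buyers pay.
On the curves, pb = 147.625 - 0.125q and ps = 32.25 + (5/12)q; the wedge ps − pb = 52 gives 32.25 + (5/12)q − (147.625 - 0.125q) = 52, so q' = 309.
Then pb = 147.625 − 0.125·309 = 109 and ps = 32.25 + (5/12)·309 = 161.
ΔCS = ½(213 + 309)(121 − 109) = 3132; ΔPS = ½(213 + 309)(161 − 121) = 10440.
Government spending = 52 × 309 = 16068.
Net change = 3132 + 10440 − 16068 = -2496. The loss equals the DWL triangle ½·52·96.

Net change in total surplus = -2496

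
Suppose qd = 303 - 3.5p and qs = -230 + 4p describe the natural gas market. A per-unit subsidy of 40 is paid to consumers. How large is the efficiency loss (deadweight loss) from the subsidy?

Deadweight loss = 4480/3

Pre-subsidy: 303 - 3.5p = -230 + 4p gives p* = 1066/15, q* = 814/15.
With the rebate, buyers effectively pay pb = ps − 40, where ps is the price sellers receive.
Demand in terms of ps becomes qd = 303 − 3.5(ps − 40) = 443 - 3.5ps. Setting this equal to supply: 443 - 3.5ps = -230 + 4ps, so ps = 1346/15.
Buyers pay pb = 1346/15 − 40 = 746/15; q' = -230 + 4·(1346/15) = 1934/15.
The subsidy expands output by 1934/15 − 814/15 = 224/3 past the efficient level; on those units the gap between marginal cost and willingness to pay runs from 0 up to 40.
DWL = ½ × 40 × 224/3 = 4480/3.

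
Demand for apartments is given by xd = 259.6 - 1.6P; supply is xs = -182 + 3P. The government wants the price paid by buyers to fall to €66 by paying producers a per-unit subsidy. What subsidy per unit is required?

At a buyer price of 66, quantity demanded is 259.6 − 1.6·66 = 154.
Sellers supply 154 only when they receive Ps with -182 + 3·Ps = 154, i.e. Ps = 112.
s = Ps − Pb = 112 − 66 = 46.

Required subsidy s = €46 per unit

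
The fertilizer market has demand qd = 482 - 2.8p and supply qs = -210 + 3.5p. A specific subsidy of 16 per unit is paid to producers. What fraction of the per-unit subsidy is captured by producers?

Pre-subsidy: 482 - 2.8p = -210 + 3.5p gives p* = 6920/63, q* = 1570/9.
With the subsidy, sellers receive ps = pb + 16 for each unit, where pb is the price buyers pay.
Supply in terms of pb becomes qs = -210 + 3.5(pb + 16) = -154 + 3.5pb. Setting this equal to demand: 482 - 2.8pb = -154 + 3.5pb, so pb = 2120/21.
Sellers receive ps = 2120/21 + 16 = 2456/21; q' = 482 − 2.8·(2120/21) = 598/3.
Buyers' price falls by p* − pb = 6920/63 − 2120/21 = 80/9; sellers' price rises by ps − p* = 2456/21 − 6920/63 = 64/9.
So producers capture (64/9)/16 = 4/9 of each unit of subsidy.

Producer share = 4/9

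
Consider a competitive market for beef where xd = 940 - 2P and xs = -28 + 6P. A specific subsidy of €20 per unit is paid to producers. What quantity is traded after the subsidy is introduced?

Pre-subsidy: 940 - 2P = -28 + 6P gives P* = 121, x* = 698.
With the subsidy, sellers receive Ps = Pb + 20 for each unit, where Pb is the price buyers pay.
Supply in terms of Pb becomes xs = -28 + 6(Pb + 20) = 92 + 6Pb. Setting this equal to demand: 940 - 2Pb = 92 + 6Pb, so Pb = 106.
Sellers receive Ps = 106 + 20 = 126; x' = 940 − 2·106 = 728.

x' = 728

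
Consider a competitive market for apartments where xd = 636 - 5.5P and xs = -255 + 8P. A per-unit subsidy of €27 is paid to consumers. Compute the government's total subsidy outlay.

Pre-subsidy: 636 - 5.5P = -255 + 8P gives P* = 66, x* = 273.
With the rebate, buyers effectively pay Pb = Ps − 27, where Ps is the price sellers receive.
Demand in terms of Ps becomes xd = 636 − 5.5(Ps − 27) = 784.5 - 5.5Ps. Setting this equal to supply: 784.5 - 5.5Ps = -255 + 8Ps, so Ps = 77.
Buyers pay Pb = 77 − 27 = 50; x' = -255 + 8·77 = 361.
Government outlay = subsidy × quantity = 27 × 361 = 9747.

Government cost = €9747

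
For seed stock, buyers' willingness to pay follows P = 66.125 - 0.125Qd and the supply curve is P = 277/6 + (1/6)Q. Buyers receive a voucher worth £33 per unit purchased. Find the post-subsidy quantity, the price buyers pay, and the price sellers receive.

Pre-subsidy: 66.125 - 0.125Q = 277/6 + (1/6)Q gives Q* = 479/7 and P* = 403/7.
With the rebate, buyers effectively pay Pb = Ps − 33, where Ps is the price sellers receive.
On the curves, Pb = 66.125 - 0.125Q and Ps = 277/6 + (1/6)Q; the wedge Ps − Pb = 33 gives 277/6 + (1/6)Q − (66.125 - 0.125Q) = 33, so Q' = 1271/7.
Then Pb = 66.125 − 0.125·(1271/7) = 304/7 and Ps = 277/6 + (1/6)·(1271/7) = 535/7.

Q' = 1271/7; buyers pay 304/7; sellers receive 535/7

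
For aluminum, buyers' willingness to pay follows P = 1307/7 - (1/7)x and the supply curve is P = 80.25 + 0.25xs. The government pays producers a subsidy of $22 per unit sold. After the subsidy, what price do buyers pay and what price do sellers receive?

Pre-subsidy: 1307/7 - (1/7)x = 80.25 + 0.25x gives x* = 271 and P* = 148.
With the subsidy, sellers receive Ps = Pb + 22 for each unit, where Pb is the price buyers pay.
On the curves, Pb = 1307/7 - (1/7)x and Ps = 80.25 + 0.25x; the wedge Ps − Pb = 22 gives 80.25 + 0.25x − (1307/7 - (1/7)x) = 22, so x' = 327.
Then Pb = 1307/7 − (1/7)·327 = 140 and Ps = 80.25 + 0.25·327 = 162.

Buyers pay $140; sellers receive $162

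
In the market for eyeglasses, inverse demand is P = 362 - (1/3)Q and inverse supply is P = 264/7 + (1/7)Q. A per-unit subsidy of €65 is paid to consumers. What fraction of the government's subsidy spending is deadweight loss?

DWL / government spending = 91/1090

Pre-subsidy: 362 - (1/3)Q = 264/7 + (1/7)Q gives Q* = 681 and P* = 135.
With the rebate, buyers effectively pay Pb = Ps − 65, where Ps is the price sellers receive.
On the curves, Pb = 362 - (1/3)Q and Ps = 264/7 + (1/7)Q; the wedge Ps − Pb = 65 gives 264/7 + (1/7)Q − (362 - (1/3)Q) = 65, so Q' = 817.5.
Then Pb = 362 − (1/3)·817.5 = 89.5 and Ps = 264/7 + (1/7)·817.5 = 154.5.
ΔCS = ½(681 + 817.5)(135 − 89.5) = 34090.875; ΔPS = ½(681 + 817.5)(154.5 − 135) = 14610.375.
Government spending = 65 × 817.5 = 53137.5.
DWL = ½ × 65 × (817.5 − 681) = 4436.25; fraction = 4436.25 / 53137.5 = 91/1090.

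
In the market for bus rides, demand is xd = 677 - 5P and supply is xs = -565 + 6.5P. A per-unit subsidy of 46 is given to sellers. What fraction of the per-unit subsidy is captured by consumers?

Pre-subsidy: 677 - 5P = -565 + 6.5P gives P* = 108, x* = 137.
With the subsidy, sellers receive Ps = Pb + 46 for each unit, where Pb is the price buyers pay.
Supply in terms of Pb becomes xs = -565 + 6.5(Pb + 46) = -266 + 6.5Pb. Setting this equal to demand: 677 - 5Pb = -266 + 6.5Pb, so Pb = 82.
Sellers receive Ps = 82 + 46 = 128; x' = 677 − 5·82 = 267.
Buyers' price falls by P* − Pb = 108 − 82 = 26; sellers' price rises by Ps − P* = 128 − 108 = 20.
So consumers capture 26/46 = 13/23 of each unit of subsidy.

Consumer share = 13/23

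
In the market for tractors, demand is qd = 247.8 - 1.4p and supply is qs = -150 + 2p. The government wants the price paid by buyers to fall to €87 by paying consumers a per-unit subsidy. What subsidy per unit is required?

At a buyer price of 87, quantity demanded is 247.8 − 1.4·87 = 126.
Sellers supply 126 only when they receive ps with -150 + 2·ps = 126, i.e. ps = 138.
s = ps − pb = 138 − 87 = 51.

Required subsidy s = €51 per unit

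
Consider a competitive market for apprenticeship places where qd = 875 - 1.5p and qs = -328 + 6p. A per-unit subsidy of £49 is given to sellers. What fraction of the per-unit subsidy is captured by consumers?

Pre-subsidy: 875 - 1.5p = -328 + 6p gives p* = 160.4, q* = 634.4.
With the subsidy, sellers receive ps = pb + 49 for each unit, where pb is the price buyers pay.
Supply in terms of pb becomes qs = -328 + 6(pb + 49) = -34 + 6pb. Setting this equal to demand: 875 - 1.5pb = -34 + 6pb, so pb = 121.2.
Sellers receive ps = 121.2 + 49 = 170.2; q' = 875 − 1.5·121.2 = 693.2.
Buyers' price falls by p* − pb = 160.4 − 121.2 = 39.2; sellers' price rises by ps − p* = 170.2 − 160.4 = 9.8.
So consumers capture 39.2/49 = 0.8 of each unit of subsidy.

Consumer share = 0.8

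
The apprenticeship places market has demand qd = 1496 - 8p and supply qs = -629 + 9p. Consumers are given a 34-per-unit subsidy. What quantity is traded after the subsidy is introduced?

Pre-subsidy: 1496 - 8p = -629 + 9p gives p* = 125, q* = 496.
With the rebate, buyers effectively pay pb = ps − 34, where ps is the price sellers receive.
Demand in terms of ps becomes qd = 1496 − 8(ps − 34) = 1768 - 8ps. Setting this equal to supply: 1768 - 8ps = -629 + 9ps, so ps = 141.
Buyers pay pb = 141 − 34 = 107; q' = -629 + 9·141 = 640.

q' = 640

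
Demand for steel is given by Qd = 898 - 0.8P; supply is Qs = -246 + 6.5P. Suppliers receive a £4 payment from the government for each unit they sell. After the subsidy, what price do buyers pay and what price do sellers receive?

Pre-subsidy: 898 - 0.8P = -246 + 6.5P gives P* = 11440/73, Q* = 56402/73.
With the subsidy, sellers receive Ps = Pb + 4 for each unit, where Pb is the price buyers pay.
Supply in terms of Pb becomes Qs = -246 + 6.5(Pb + 4) = -220 + 6.5Pb. Setting this equal to demand: 898 - 0.8Pb = -220 + 6.5Pb, so Pb = 11180/73.
Sellers receive Ps = 11180/73 + 4 = 11472/73; Q' = 898 − 0.8·(11180/73) = 56610/73.

Buyers pay 11180/73; sellers receive 11472/73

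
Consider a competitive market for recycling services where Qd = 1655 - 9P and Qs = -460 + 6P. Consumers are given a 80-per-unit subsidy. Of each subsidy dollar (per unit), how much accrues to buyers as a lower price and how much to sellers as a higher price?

Buyers gain 32 per unit; sellers gain 48 per unit

Pre-subsidy: 1655 - 9P = -460 + 6P gives P* = 141, Q* = 386.
With the rebate, buyers effectively pay Pb = Ps − 80, where Ps is the price sellers receive.
Demand in terms of Ps becomes Qd = 1655 − 9(Ps − 80) = 2375 - 9Ps. Setting this equal to supply: 2375 - 9Ps = -460 + 6Ps, so Ps = 189.
Buyers pay Pb = 189 − 80 = 109; Q' = -460 + 6·189 = 674.
Buyers' price falls by P* − Pb = 141 − 109 = 32; sellers' price rises by Ps − P* = 189 − 141 = 48.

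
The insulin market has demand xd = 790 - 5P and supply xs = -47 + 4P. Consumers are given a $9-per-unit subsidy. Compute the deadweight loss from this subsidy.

Pre-subsidy: 790 - 5P = -47 + 4P gives P* = 93, x* = 325.
With the rebate, buyers effectively pay Pb = Ps − 9, where Ps is the price sellers receive.
Demand in terms of Ps becomes xd = 790 − 5(Ps − 9) = 835 - 5Ps. Setting this equal to supply: 835 - 5Ps = -47 + 4Ps, so Ps = 98.
Buyers pay Pb = 98 − 9 = 89; x' = -47 + 4·98 = 345.
The subsidy expands output by 345 − 325 = 20 past the efficient level; on those units the gap between marginal cost and willingness to pay runs from 0 up to 9.
DWL = ½ × 9 × 20 = 90.

Deadweight loss = $90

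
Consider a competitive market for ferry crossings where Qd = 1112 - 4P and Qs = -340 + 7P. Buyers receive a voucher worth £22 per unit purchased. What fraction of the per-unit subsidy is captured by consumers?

Pre-subsidy: 1112 - 4P = -340 + 7P gives P* = 132, Q* = 584.
With the rebate, buyers effectively pay Pb = Ps − 22, where Ps is the price sellers receive.
Demand in terms of Ps becomes Qd = 1112 − 4(Ps − 22) = 1200 - 4Ps. Setting this equal to supply: 1200 - 4Ps = -340 + 7Ps, so Ps = 140.
Buyers pay Pb = 140 − 22 = 118; Q' = -340 + 7·140 = 640.
Buyers' price falls by P* − Pb = 132 − 118 = 14; sellers' price rises by Ps − P* = 140 − 132 = 8.
So consumers capture 14/22 = 7/11 of each unit of subsidy.

Consumer share = 7/11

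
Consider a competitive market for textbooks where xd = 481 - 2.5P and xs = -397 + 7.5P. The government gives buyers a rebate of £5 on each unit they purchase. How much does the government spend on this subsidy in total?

Pre-subsidy: 481 - 2.5P = -397 + 7.5P gives P* = 87.8, x* = 261.5.
With the rebate, buyers effectively pay Pb = Ps − 5, where Ps is the price sellers receive.
Demand in terms of Ps becomes xd = 481 − 2.5(Ps − 5) = 493.5 - 2.5Ps. Setting this equal to supply: 493.5 - 2.5Ps = -397 + 7.5Ps, so Ps = 89.05.
Buyers pay Pb = 89.05 − 5 = 84.05; x' = -397 + 7.5·89.05 = 270.875.
Government outlay = subsidy × quantity = 5 × 270.875 = 1354.375.

Government cost = £1354.375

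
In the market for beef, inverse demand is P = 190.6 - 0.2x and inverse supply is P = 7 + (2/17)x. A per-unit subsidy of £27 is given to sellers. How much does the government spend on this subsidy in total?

Government cost = £17901

Pre-subsidy: 190.6 - 0.2x = 7 + (2/17)x gives x* = 578 and P* = 75.
With the subsidy, sellers receive Ps = Pb + 27 for each unit, where Pb is the price buyers pay.
On the curves, Pb = 190.6 - 0.2x and Ps = 7 + (2/17)x; the wedge Ps − Pb = 27 gives 7 + (2/17)x − (190.6 - 0.2x) = 27, so x' = 663.
Then Pb = 190.6 − 0.2·663 = 58 and Ps = 7 + (2/17)·663 = 85.
Government outlay = subsidy × quantity = 27 × 663 = 17901.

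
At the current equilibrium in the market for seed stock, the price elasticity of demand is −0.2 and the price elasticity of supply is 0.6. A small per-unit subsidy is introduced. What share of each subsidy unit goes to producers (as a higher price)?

For a small subsidy around the equilibrium, the benefit split depends on the relative slopes, which at a point are proportional to the elasticities.
Buyer share = εs/(εs + |εd|) = 0.6/(0.6 + 0.2) = 0.75; seller share = |εd|/(εs + |εd|) = 0.25.
So producers capture 0.25 of the subsidy.

Producer share = 0.25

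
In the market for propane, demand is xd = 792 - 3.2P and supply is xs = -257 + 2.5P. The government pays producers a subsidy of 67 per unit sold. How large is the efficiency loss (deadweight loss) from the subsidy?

Deadweight loss = 179560/57

Pre-subsidy: 792 - 3.2P = -257 + 2.5P gives P* = 10490/57, x* = 11576/57.
With the subsidy, sellers receive Ps = Pb + 67 for each unit, where Pb is the price buyers pay.
Supply in terms of Pb becomes xs = -257 + 2.5(Pb + 67) = -89.5 + 2.5Pb. Setting this equal to demand: 792 - 3.2Pb = -89.5 + 2.5Pb, so Pb = 8815/57.
Sellers receive Ps = 8815/57 + 67 = 12634/57; x' = 792 − 3.2·(8815/57) = 16936/57.
The subsidy expands output by 16936/57 − 11576/57 = 5360/57 past the efficient level; on those units the gap between marginal cost and willingness to pay runs from 0 up to 67.
DWL = ½ × 67 × 5360/57 = 179560/57.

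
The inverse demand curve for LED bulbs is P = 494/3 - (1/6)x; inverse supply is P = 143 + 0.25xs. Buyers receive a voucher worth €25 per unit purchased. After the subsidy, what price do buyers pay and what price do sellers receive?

Pre-subsidy: 494/3 - (1/6)x = 143 + 0.25x gives x* = 52 and P* = 156.
With the rebate, buyers effectively pay Pb = Ps − 25, where Ps is the price sellers receive.
On the curves, Pb = 494/3 - (1/6)x and Ps = 143 + 0.25x; the wedge Ps − Pb = 25 gives 143 + 0.25x − (494/3 - (1/6)x) = 25, so x' = 112.
Then Pb = 494/3 − (1/6)·112 = 146 and Ps = 143 + 0.25·112 = 171.

Buyers pay €146; sellers receive €171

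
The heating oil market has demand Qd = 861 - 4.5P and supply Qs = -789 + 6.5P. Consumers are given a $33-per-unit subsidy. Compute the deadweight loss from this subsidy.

Pre-subsidy: 861 - 4.5P = -789 + 6.5P gives P* = 150, Q* = 186.
With the rebate, buyers effectively pay Pb = Ps − 33, where Ps is the price sellers receive.
Demand in terms of Ps becomes Qd = 861 − 4.5(Ps − 33) = 1009.5 - 4.5Ps. Setting this equal to supply: 1009.5 - 4.5Ps = -789 + 6.5Ps, so Ps = 163.5.
Buyers pay Pb = 163.5 − 33 = 130.5; Q' = -789 + 6.5·163.5 = 273.75.
The subsidy expands output by 273.75 − 186 = 87.75 past the efficient level; on those units the gap between marginal cost and willingness to pay runs from 0 up to 33.
DWL = ½ × 33 × 87.75 = 1447.875.

Deadweight loss = $1447.875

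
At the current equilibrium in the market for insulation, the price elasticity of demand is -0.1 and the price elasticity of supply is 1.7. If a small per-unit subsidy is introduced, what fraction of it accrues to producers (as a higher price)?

For a small subsidy around the equilibrium, the benefit split depends on the relative slopes, which at a point are proportional to the elasticities.
Buyer share = εs/(εs + |εd|) = 1.7/(1.7 + 0.1) = 17/18; seller share = |εd|/(εs + |εd|) = 1/18.
So producers capture 1/18 of the subsidy.

Producer share = 1/18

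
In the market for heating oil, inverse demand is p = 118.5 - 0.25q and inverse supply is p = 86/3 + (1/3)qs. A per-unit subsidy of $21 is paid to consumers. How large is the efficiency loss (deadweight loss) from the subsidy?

Deadweight loss = $378

Pre-subsidy: 118.5 - 0.25q = 86/3 + (1/3)q gives q* = 154 and p* = 80.
With the rebate, buyers effectively pay pb = ps − 21, where ps is the price sellers receive.
On the curves, pb = 118.5 - 0.25q and ps = 86/3 + (1/3)q; the wedge ps − pb = 21 gives 86/3 + (1/3)q − (118.5 - 0.25q) = 21, so q' = 190.
Then pb = 118.5 − 0.25·190 = 71 and ps = 86/3 + (1/3)·190 = 92.
The subsidy expands output by 190 − 154 = 36 past the efficient level; on those units the gap between marginal cost and willingness to pay runs from 0 up to 21.
DWL = ½ × 21 × 36 = 378.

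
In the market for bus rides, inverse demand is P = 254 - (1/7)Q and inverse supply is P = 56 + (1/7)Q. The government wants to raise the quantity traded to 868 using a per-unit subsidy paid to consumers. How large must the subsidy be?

Required subsidy s = 50 per unit

At Q = 868, from the demand curve buyers pay Pb = 254 − (1/7)·868 = 130; from the supply curve sellers need Ps = 56 + (1/7)·868 = 180.
The subsidy must fill the gap: s = Ps − Pb = 180 − 130 = 50.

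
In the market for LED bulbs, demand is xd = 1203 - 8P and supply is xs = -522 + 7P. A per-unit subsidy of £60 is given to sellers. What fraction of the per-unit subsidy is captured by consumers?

Consumer share = 7/15

Pre-subsidy: 1203 - 8P = -522 + 7P gives P* = 115, x* = 283.
With the subsidy, sellers receive Ps = Pb + 60 for each unit, where Pb is the price buyers pay.
Supply in terms of Pb becomes xs = -522 + 7(Pb + 60) = -102 + 7Pb. Setting this equal to demand: 1203 - 8Pb = -102 + 7Pb, so Pb = 87.
Sellers receive Ps = 87 + 60 = 147; x' = 1203 − 8·87 = 507.
Buyers' price falls by P* − Pb = 115 − 87 = 28; sellers' price rises by Ps − P* = 147 − 115 = 32.
So consumers capture 28/60 = 7/15 of each unit of subsidy.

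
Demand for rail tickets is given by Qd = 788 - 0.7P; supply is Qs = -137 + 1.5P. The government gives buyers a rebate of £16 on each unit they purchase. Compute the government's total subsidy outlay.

Pre-subsidy: 788 - 0.7P = -137 + 1.5P gives P* = 4625/11, Q* = 10861/22.
With the rebate, buyers effectively pay Pb = Ps − 16, where Ps is the price sellers receive.
Demand in terms of Ps becomes Qd = 788 − 0.7(Ps − 16) = 799.2 - 0.7Ps. Setting this equal to supply: 799.2 - 0.7Ps = -137 + 1.5Ps, so Ps = 4681/11.
Buyers pay Pb = 4681/11 − 16 = 4505/11; Q' = -137 + 1.5·(4681/11) = 11029/22.
Government outlay = subsidy × quantity = 16 × 11029/22 = 88232/11.

Government cost = 88232/11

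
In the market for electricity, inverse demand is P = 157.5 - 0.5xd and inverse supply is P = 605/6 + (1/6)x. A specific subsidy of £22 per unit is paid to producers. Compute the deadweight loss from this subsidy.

Pre-subsidy: 157.5 - 0.5x = 605/6 + (1/6)x gives x* = 85 and P* = 115.
With the subsidy, sellers receive Ps = Pb + 22 for each unit, where Pb is the price buyers pay.
On the curves, Pb = 157.5 - 0.5x and Ps = 605/6 + (1/6)x; the wedge Ps − Pb = 22 gives 605/6 + (1/6)x − (157.5 - 0.5x) = 22, so x' = 118.
Then Pb = 157.5 − 0.5·118 = 98.5 and Ps = 605/6 + (1/6)·118 = 120.5.
The subsidy expands output by 118 − 85 = 33 past the efficient level; on those units the gap between marginal cost and willingness to pay runs from 0 up to 22.
DWL = ½ × 22 × 33 = 363.

Deadweight loss = £363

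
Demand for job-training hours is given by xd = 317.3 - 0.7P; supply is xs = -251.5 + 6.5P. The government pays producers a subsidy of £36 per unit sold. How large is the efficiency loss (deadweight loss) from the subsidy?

Pre-subsidy: 317.3 - 0.7P = -251.5 + 6.5P gives P* = 79, x* = 262.
With the subsidy, sellers receive Ps = Pb + 36 for each unit, where Pb is the price buyers pay.
Supply in terms of Pb becomes xs = -251.5 + 6.5(Pb + 36) = -17.5 + 6.5Pb. Setting this equal to demand: 317.3 - 0.7Pb = -17.5 + 6.5Pb, so Pb = 46.5.
Sellers receive Ps = 46.5 + 36 = 82.5; x' = 317.3 − 0.7·46.5 = 284.75.
The subsidy expands output by 284.75 − 262 = 22.75 past the efficient level; on those units the gap between marginal cost and willingness to pay runs from 0 up to 36.
DWL = ½ × 36 × 22.75 = 409.5.

Deadweight loss = £409.5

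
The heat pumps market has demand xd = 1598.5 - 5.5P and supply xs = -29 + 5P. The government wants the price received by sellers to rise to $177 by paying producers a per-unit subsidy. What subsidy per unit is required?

Required subsidy s = $42 per unit

At a seller price of 177, quantity supplied is -29 + 5·177 = 856.
Buyers absorb 856 only when they pay Pb with 1598.5 − 5.5·Pb = 856, i.e. Pb = 135.
s = Ps − Pb = 177 − 135 = 42.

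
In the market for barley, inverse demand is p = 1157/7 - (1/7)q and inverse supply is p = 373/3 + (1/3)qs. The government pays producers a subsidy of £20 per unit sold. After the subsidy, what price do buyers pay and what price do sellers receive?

Pre-subsidy: 1157/7 - (1/7)q = 373/3 + (1/3)q gives q* = 86 and p* = 153.
With the subsidy, sellers receive ps = pb + 20 for each unit, where pb is the price buyers pay.
On the curves, pb = 1157/7 - (1/7)q and ps = 373/3 + (1/3)q; the wedge ps − pb = 20 gives 373/3 + (1/3)q − (1157/7 - (1/7)q) = 20, so q' = 128.
Then pb = 1157/7 − (1/7)·128 = 147 and ps = 373/3 + (1/3)·128 = 167.

Buyers pay £147; sellers receive £167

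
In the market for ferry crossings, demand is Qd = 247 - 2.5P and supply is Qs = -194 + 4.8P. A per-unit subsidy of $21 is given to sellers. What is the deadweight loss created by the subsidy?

Deadweight loss = 26460/73

Pre-subsidy: 247 - 2.5P = -194 + 4.8P gives P* = 4410/73, Q* = 7006/73.
With the subsidy, sellers receive Ps = Pb + 21 for each unit, where Pb is the price buyers pay.
Supply in terms of Pb becomes Qs = -194 + 4.8(Pb + 21) = -93.2 + 4.8Pb. Setting this equal to demand: 247 - 2.5Pb = -93.2 + 4.8Pb, so Pb = 3402/73.
Sellers receive Ps = 3402/73 + 21 = 4935/73; Q' = 247 − 2.5·(3402/73) = 9526/73.
The subsidy expands output by 9526/73 − 7006/73 = 2520/73 past the efficient level; on those units the gap between marginal cost and willingness to pay runs from 0 up to 21.
DWL = ½ × 21 × 2520/73 = 26460/73.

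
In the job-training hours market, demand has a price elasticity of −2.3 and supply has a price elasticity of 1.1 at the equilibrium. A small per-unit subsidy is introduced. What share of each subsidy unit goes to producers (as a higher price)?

For a small subsidy around the equilibrium, the benefit split depends on the relative slopes, which at a point are proportional to the elasticities.
Buyer share = εs/(εs + |εd|) = 1.1/(1.1 + 2.3) = 11/34; seller share = |εd|/(εs + |εd|) = 23/34.
So producers capture 23/34 of the subsidy.

Producer share = 23/34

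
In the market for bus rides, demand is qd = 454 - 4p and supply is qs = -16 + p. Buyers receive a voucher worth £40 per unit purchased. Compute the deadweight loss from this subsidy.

Deadweight loss = £640

Pre-subsidy: 454 - 4p = -16 + p gives p* = 94, q* = 78.
With the rebate, buyers effectively pay pb = ps − 40, where ps is the price sellers receive.
Demand in terms of ps becomes qd = 454 − 4(ps − 40) = 614 - 4ps. Setting this equal to supply: 614 - 4ps = -16 + ps, so ps = 126.
Buyers pay pb = 126 − 40 = 86; q' = -16 + 1·126 = 110.
The subsidy expands output by 110 − 78 = 32 past the efficient level; on those units the gap between marginal cost and willingness to pay runs from 0 up to 40.
DWL = ½ × 40 × 32 = 640.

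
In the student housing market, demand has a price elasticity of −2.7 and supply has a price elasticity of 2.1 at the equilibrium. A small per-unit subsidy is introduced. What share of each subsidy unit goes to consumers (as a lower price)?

For a small subsidy around the equilibrium, the benefit split depends on the relative slopes, which at a point are proportional to the elasticities.
Buyer share = εs/(εs + |εd|) = 2.1/(2.1 + 2.7) = 0.4375; seller share = |εd|/(εs + |εd|) = 0.5625.

Consumer share = 0.4375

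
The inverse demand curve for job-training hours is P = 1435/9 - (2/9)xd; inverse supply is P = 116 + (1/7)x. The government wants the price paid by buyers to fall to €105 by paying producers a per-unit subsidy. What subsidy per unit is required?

Required subsidy s = €46 per unit

At a buyer price of 105, quantity demanded is 717.5 − 4.5·105 = 245.
Sellers supply 245 only when they receive Ps = 116 + (1/7)·245 = 151.
s = Ps − Pb = 151 − 105 = 46.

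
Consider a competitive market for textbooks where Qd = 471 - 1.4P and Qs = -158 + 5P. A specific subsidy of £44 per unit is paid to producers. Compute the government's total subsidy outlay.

Pre-subsidy: 471 - 1.4P = -158 + 5P gives P* = 98.28125, Q* = 333.40625.
With the subsidy, sellers receive Ps = Pb + 44 for each unit, where Pb is the price buyers pay.
Supply in terms of Pb becomes Qs = -158 + 5(Pb + 44) = 62 + 5Pb. Setting this equal to demand: 471 - 1.4Pb = 62 + 5Pb, so Pb = 63.90625.
Sellers receive Ps = 63.90625 + 44 = 107.90625; Q' = 471 − 1.4·63.90625 = 381.53125.
Government outlay = subsidy × quantity = 44 × 381.53125 = 16787.375.

Government cost = £16787.375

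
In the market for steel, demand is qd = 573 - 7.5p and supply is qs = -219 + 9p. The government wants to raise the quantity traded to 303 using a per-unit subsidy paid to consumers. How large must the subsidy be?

Required subsidy s = 22 per unit

At q = 303, invert demand for the buyer price: pb = (573 − 303)/7.5 = 36; invert supply for the seller price: ps = (303 − (-219))/9 = 58.
The subsidy must fill the gap: s = ps − pb = 58 − 36 = 22.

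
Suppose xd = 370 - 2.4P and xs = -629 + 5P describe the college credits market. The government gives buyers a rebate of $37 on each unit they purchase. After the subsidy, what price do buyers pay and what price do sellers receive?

Pre-subsidy: 370 - 2.4P = -629 + 5P gives P* = 135, x* = 46.
With the rebate, buyers effectively pay Pb = Ps − 37, where Ps is the price sellers receive.
Demand in terms of Ps becomes xd = 370 − 2.4(Ps − 37) = 458.8 - 2.4Ps. Setting this equal to supply: 458.8 - 2.4Ps = -629 + 5Ps, so Ps = 147.
Buyers pay Pb = 147 − 37 = 110; x' = -629 + 5·147 = 106.

Buyers pay $110; sellers receive $147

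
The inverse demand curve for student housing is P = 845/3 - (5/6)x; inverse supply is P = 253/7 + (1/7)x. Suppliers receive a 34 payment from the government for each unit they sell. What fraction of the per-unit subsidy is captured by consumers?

Consumer share = 35/41

Pre-subsidy: 845/3 - (5/6)x = 253/7 + (1/7)x gives x* = 10312/41 and P* = 2955/41.
With the subsidy, sellers receive Ps = Pb + 34 for each unit, where Pb is the price buyers pay.
On the curves, Pb = 845/3 - (5/6)x and Ps = 253/7 + (1/7)x; the wedge Ps − Pb = 34 gives 253/7 + (1/7)x − (845/3 - (5/6)x) = 34, so x' = 11740/41.
Then Pb = 845/3 − (5/6)·(11740/41) = 1765/41 and Ps = 253/7 + (1/7)·(11740/41) = 3159/41.
Buyers' price falls by P* − Pb = 2955/41 − 1765/41 = 1190/41; sellers' price rises by Ps − P* = 3159/41 − 2955/41 = 204/41.
So consumers capture (1190/41)/34 = 35/41 of each unit of subsidy.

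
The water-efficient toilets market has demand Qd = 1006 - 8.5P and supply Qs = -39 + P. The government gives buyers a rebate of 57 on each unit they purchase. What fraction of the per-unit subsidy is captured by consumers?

Consumer share = 2/19

Pre-subsidy: 1006 - 8.5P = -39 + P gives P* = 110, Q* = 71.
With the rebate, buyers effectively pay Pb = Ps − 57, where Ps is the price sellers receive.
Demand in terms of Ps becomes Qd = 1006 − 8.5(Ps − 57) = 1490.5 - 8.5Ps. Setting this equal to supply: 1490.5 - 8.5Ps = -39 + Ps, so Ps = 161.
Buyers pay Pb = 161 − 57 = 104; Q' = -39 + 1·161 = 122.
Buyers' price falls by P* − Pb = 110 − 104 = 6; sellers' price rises by Ps − P* = 161 − 110 = 51.
So consumers capture 6/57 = 2/19 of each unit of subsidy.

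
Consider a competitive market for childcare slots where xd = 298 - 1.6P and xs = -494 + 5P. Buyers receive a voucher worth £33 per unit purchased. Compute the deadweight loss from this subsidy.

Deadweight loss = £660

Pre-subsidy: 298 - 1.6P = -494 + 5P gives P* = 120, x* = 106.
With the rebate, buyers effectively pay Pb = Ps − 33, where Ps is the price sellers receive.
Demand in terms of Ps becomes xd = 298 − 1.6(Ps − 33) = 350.8 - 1.6Ps. Setting this equal to supply: 350.8 - 1.6Ps = -494 + 5Ps, so Ps = 128.
Buyers pay Pb = 128 − 33 = 95; x' = -494 + 5·128 = 146.
The subsidy expands output by 146 − 106 = 40 past the efficient level; on those units the gap between marginal cost and willingness to pay runs from 0 up to 33.
DWL = ½ × 33 × 40 = 660.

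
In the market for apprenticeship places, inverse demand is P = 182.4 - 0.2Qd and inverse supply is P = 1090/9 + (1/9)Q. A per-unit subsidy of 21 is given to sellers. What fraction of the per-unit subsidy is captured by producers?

Pre-subsidy: 182.4 - 0.2Q = 1090/9 + (1/9)Q gives Q* = 197 and P* = 143.
With the subsidy, sellers receive Ps = Pb + 21 for each unit, where Pb is the price buyers pay.
On the curves, Pb = 182.4 - 0.2Q and Ps = 1090/9 + (1/9)Q; the wedge Ps − Pb = 21 gives 1090/9 + (1/9)Q − (182.4 - 0.2Q) = 21, so Q' = 264.5.
Then Pb = 182.4 − 0.2·264.5 = 129.5 and Ps = 1090/9 + (1/9)·264.5 = 150.5.
Buyers' price falls by P* − Pb = 143 − 129.5 = 13.5; sellers' price rises by Ps − P* = 150.5 − 143 = 7.5.
So producers capture 7.5/21 = 5/14 of each unit of subsidy.

Producer share = 5/14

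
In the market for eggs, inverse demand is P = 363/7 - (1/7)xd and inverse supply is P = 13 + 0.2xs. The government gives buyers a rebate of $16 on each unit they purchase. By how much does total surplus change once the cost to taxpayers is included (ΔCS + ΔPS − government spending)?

Net change in total surplus = -1120/3

Pre-subsidy: 363/7 - (1/7)x = 13 + 0.2x gives x* = 340/3 and P* = 107/3.
With the rebate, buyers effectively pay Pb = Ps − 16, where Ps is the price sellers receive.
On the curves, Pb = 363/7 - (1/7)x and Ps = 13 + 0.2x; the wedge Ps − Pb = 16 gives 13 + 0.2x − (363/7 - (1/7)x) = 16, so x' = 160.
Then Pb = 363/7 − (1/7)·160 = 29 and Ps = 13 + 0.2·160 = 45.
ΔCS = ½(340/3 + 160)(107/3 − 29) = 8200/9; ΔPS = ½(340/3 + 160)(45 − 107/3) = 11480/9.
Government spending = 16 × 160 = 2560.
Net change = 8200/9 + 11480/9 − 2560 = -1120/3. The loss equals the DWL triangle ½·16·140/3.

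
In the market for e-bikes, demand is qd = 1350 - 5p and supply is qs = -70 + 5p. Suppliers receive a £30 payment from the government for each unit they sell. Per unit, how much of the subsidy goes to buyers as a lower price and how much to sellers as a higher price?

Buyers gain £15 per unit; sellers gain £15 per unit

Pre-subsidy: 1350 - 5p = -70 + 5p gives p* = 142, q* = 640.
With the subsidy, sellers receive ps = pb + 30 for each unit, where pb is the price buyers pay.
Supply in terms of pb becomes qs = -70 + 5(pb + 30) = 80 + 5pb. Setting this equal to demand: 1350 - 5pb = 80 + 5pb, so pb = 127.
Sellers receive ps = 127 + 30 = 157; q' = 1350 − 5·127 = 715.
Buyers' price falls by p* − pb = 142 − 127 = 15; sellers' price rises by ps − p* = 157 − 142 = 15.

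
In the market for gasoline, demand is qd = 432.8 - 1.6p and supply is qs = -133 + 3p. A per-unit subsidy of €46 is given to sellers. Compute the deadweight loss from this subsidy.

Pre-subsidy: 432.8 - 1.6p = -133 + 3p gives p* = 123, q* = 236.
With the subsidy, sellers receive ps = pb + 46 for each unit, where pb is the price buyers pay.
Supply in terms of pb becomes qs = -133 + 3(pb + 46) = 5 + 3pb. Setting this equal to demand: 432.8 - 1.6pb = 5 + 3pb, so pb = 93.
Sellers receive ps = 93 + 46 = 139; q' = 432.8 − 1.6·93 = 284.
The subsidy expands output by 284 − 236 = 48 past the efficient level; on those units the gap between marginal cost and willingness to pay runs from 0 up to 46.
DWL = ½ × 46 × 48 = 1104.

Deadweight loss = €1104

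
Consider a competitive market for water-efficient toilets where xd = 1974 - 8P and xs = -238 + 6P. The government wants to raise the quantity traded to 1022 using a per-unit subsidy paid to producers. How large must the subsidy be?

At x = 1022, invert demand for the buyer price: Pb = (1974 − 1022)/8 = 119; invert supply for the seller price: Ps = (1022 − (-238))/6 = 210.
The subsidy must fill the gap: s = Ps − Pb = 210 − 119 = 91.

Required subsidy s = 91 per unit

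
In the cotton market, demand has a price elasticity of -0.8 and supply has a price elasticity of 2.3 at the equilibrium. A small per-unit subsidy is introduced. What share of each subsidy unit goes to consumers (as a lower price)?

Consumer share = 23/31

For a small subsidy around the equilibrium, the benefit split depends on the relative slopes, which at a point are proportional to the elasticities.
Buyer share = εs/(εs + |εd|) = 2.3/(2.3 + 0.8) = 23/31; seller share = |εd|/(εs + |εd|) = 8/31.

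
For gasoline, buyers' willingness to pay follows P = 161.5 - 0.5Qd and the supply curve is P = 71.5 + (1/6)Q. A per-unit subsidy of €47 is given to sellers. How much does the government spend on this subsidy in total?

Pre-subsidy: 161.5 - 0.5Q = 71.5 + (1/6)Q gives Q* = 135 and P* = 94.
With the subsidy, sellers receive Ps = Pb + 47 for each unit, where Pb is the price buyers pay.
On the curves, Pb = 161.5 - 0.5Q and Ps = 71.5 + (1/6)Q; the wedge Ps − Pb = 47 gives 71.5 + (1/6)Q − (161.5 - 0.5Q) = 47, so Q' = 205.5.
Then Pb = 161.5 − 0.5·205.5 = 58.75 and Ps = 71.5 + (1/6)·205.5 = 105.75.
Government outlay = subsidy × quantity = 47 × 205.5 = 9658.5.

Government cost = €9658.5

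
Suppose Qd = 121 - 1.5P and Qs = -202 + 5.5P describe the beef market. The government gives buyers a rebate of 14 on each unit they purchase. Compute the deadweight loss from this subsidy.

Deadweight loss = 115.5

Pre-subsidy: 121 - 1.5P = -202 + 5.5P gives P* = 323/7, Q* = 725/14.
With the rebate, buyers effectively pay Pb = Ps − 14, where Ps is the price sellers receive.
Demand in terms of Ps becomes Qd = 121 − 1.5(Ps − 14) = 142 - 1.5Ps. Setting this equal to supply: 142 - 1.5Ps = -202 + 5.5Ps, so Ps = 344/7.
Buyers pay Pb = 344/7 − 14 = 246/7; Q' = -202 + 5.5·(344/7) = 478/7.
The subsidy expands output by 478/7 − 725/14 = 16.5 past the efficient level; on those units the gap between marginal cost and willingness to pay runs from 0 up to 14.
DWL = ½ × 14 × 16.5 = 115.5.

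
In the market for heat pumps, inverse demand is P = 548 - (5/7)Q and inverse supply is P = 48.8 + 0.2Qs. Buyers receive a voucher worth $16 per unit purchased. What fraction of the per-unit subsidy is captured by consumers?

Pre-subsidy: 548 - (5/7)Q = 48.8 + 0.2Q gives Q* = 546 and P* = 158.
With the rebate, buyers effectively pay Pb = Ps − 16, where Ps is the price sellers receive.
On the curves, Pb = 548 - (5/7)Q and Ps = 48.8 + 0.2Q; the wedge Ps − Pb = 16 gives 48.8 + 0.2Q − (548 - (5/7)Q) = 16, so Q' = 563.5.
Then Pb = 548 − (5/7)·563.5 = 145.5 and Ps = 48.8 + 0.2·563.5 = 161.5.
Buyers' price falls by P* − Pb = 158 − 145.5 = 12.5; sellers' price rises by Ps − P* = 161.5 − 158 = 3.5.
So consumers capture 12.5/16 = 0.78125 of each unit of subsidy.

Consumer share = 0.78125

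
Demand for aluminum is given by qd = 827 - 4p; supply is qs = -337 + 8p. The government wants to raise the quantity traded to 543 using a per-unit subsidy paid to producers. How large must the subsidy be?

At q = 543, invert demand for the buyer price: pb = (827 − 543)/4 = 71; invert supply for the seller price: ps = (543 − (-337))/8 = 110.
The subsidy must fill the gap: s = ps − pb = 110 − 71 = 39.

Required subsidy s = 39 per unit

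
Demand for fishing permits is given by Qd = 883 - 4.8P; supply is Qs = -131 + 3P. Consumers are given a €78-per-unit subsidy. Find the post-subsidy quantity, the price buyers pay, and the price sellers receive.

Q' = 403; buyers pay €100; sellers receive €178

Pre-subsidy: 883 - 4.8P = -131 + 3P gives P* = 130, Q* = 259.
With the rebate, buyers effectively pay Pb = Ps − 78, where Ps is the price sellers receive.
Demand in terms of Ps becomes Qd = 883 − 4.8(Ps − 78) = 1257.4 - 4.8Ps. Setting this equal to supply: 1257.4 - 4.8Ps = -131 + 3Ps, so Ps = 178.
Buyers pay Pb = 178 − 78 = 100; Q' = -131 + 3·178 = 403.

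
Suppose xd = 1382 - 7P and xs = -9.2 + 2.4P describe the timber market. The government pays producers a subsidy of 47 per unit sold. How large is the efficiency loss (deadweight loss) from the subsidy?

Pre-subsidy: 1382 - 7P = -9.2 + 2.4P gives P* = 148, x* = 346.
With the subsidy, sellers receive Ps = Pb + 47 for each unit, where Pb is the price buyers pay.
Supply in terms of Pb becomes xs = -9.2 + 2.4(Pb + 47) = 103.6 + 2.4Pb. Setting this equal to demand: 1382 - 7Pb = 103.6 + 2.4Pb, so Pb = 136.
Sellers receive Ps = 136 + 47 = 183; x' = 1382 − 7·136 = 430.
The subsidy expands output by 430 − 346 = 84 past the efficient level; on those units the gap between marginal cost and willingness to pay runs from 0 up to 47.
DWL = ½ × 47 × 84 = 1974.

Deadweight loss = 1974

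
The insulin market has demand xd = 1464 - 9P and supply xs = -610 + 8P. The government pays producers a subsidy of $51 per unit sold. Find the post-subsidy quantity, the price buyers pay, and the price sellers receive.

Pre-subsidy: 1464 - 9P = -610 + 8P gives P* = 122, x* = 366.
With the subsidy, sellers receive Ps = Pb + 51 for each unit, where Pb is the price buyers pay.
Supply in terms of Pb becomes xs = -610 + 8(Pb + 51) = -202 + 8Pb. Setting this equal to demand: 1464 - 9Pb = -202 + 8Pb, so Pb = 98.
Sellers receive Ps = 98 + 51 = 149; x' = 1464 − 9·98 = 582.

x' = 582; buyers pay $98; sellers receive $149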